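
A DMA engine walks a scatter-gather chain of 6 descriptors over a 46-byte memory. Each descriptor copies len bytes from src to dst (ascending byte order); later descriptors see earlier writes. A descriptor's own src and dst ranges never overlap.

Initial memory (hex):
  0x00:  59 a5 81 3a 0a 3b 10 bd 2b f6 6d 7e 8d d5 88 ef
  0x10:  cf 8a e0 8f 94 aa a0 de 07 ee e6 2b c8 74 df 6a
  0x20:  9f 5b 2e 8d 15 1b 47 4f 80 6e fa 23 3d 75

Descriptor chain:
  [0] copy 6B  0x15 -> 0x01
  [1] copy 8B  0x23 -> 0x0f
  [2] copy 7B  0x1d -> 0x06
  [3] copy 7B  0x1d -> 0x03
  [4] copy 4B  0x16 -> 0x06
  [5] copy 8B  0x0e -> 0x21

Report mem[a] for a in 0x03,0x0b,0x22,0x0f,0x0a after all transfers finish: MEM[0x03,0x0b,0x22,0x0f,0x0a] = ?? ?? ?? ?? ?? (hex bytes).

#0 dst[0x01+6] := {0xaa,0xa0,0xde,0x07,0xee,0xe6}
#1 dst[0x0f+8] := {0x8d,0x15,0x1b,0x47,0x4f,0x80,0x6e,0xfa}
#2 dst[0x06+7] := {0x74,0xdf,0x6a,0x9f,0x5b,0x2e,0x8d}
#3 dst[0x03+7] := {0x74,0xdf,0x6a,0x9f,0x5b,0x2e,0x8d}
#4 dst[0x06+4] := {0xfa,0xde,0x07,0xee}
#5 dst[0x21+8] := {0x88,0x8d,0x15,0x1b,0x47,0x4f,0x80,0x6e}
query mem[0x03]=0x74, mem[0x0b]=0x2e, mem[0x22]=0x8d, mem[0x0f]=0x8d, mem[0x0a]=0x5b

MEM[0x03,0x0b,0x22,0x0f,0x0a] = 74 2e 8d 8d 5b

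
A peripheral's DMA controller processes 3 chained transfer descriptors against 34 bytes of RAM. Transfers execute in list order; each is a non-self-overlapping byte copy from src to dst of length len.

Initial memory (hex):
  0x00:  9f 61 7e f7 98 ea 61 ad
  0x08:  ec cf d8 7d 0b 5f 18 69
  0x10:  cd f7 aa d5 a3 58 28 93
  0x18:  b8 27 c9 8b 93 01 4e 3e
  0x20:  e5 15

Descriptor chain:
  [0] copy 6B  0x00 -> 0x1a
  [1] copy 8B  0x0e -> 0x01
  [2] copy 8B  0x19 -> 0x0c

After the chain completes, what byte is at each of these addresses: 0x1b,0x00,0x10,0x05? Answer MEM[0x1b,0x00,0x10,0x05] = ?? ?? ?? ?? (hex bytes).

#0 dst[0x1a+6] := {0x9f,0x61,0x7e,0xf7,0x98,0xea}
#1 dst[0x01+8] := {0x18,0x69,0xcd,0xf7,0xaa,0xd5,0xa3,0x58}
#2 dst[0x0c+8] := {0x27,0x9f,0x61,0x7e,0xf7,0x98,0xea,0xe5}
query mem[0x1b]=0x61, mem[0x00]=0x9f, mem[0x10]=0xf7, mem[0x05]=0xaa

MEM[0x1b,0x00,0x10,0x05] = 61 9f f7 aa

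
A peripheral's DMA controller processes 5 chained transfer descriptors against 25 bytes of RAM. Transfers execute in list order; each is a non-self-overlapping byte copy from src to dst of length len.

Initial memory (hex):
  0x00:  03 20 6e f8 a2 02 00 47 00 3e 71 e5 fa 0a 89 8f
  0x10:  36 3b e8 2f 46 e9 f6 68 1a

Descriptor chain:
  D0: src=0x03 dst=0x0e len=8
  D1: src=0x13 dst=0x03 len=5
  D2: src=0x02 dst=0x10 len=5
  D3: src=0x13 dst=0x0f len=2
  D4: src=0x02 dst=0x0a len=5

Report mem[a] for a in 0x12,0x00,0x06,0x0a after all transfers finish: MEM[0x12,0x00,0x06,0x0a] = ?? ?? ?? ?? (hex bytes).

  after D0: wrote 8B at 0x0e = f8a2020047003e71
  after D1: wrote 5B at 0x03 = 003e71f668
  after D2: wrote 5B at 0x10 = 6e003e71f6
  after D3: wrote 2B at 0x0f = 71f6
  after D4: wrote 5B at 0x0a = 6e003e71f6
query mem[0x12]=0x3e, mem[0x00]=0x03, mem[0x06]=0xf6, mem[0x0a]=0x6e

MEM[0x12,0x00,0x06,0x0a] = 3e 03 f6 6e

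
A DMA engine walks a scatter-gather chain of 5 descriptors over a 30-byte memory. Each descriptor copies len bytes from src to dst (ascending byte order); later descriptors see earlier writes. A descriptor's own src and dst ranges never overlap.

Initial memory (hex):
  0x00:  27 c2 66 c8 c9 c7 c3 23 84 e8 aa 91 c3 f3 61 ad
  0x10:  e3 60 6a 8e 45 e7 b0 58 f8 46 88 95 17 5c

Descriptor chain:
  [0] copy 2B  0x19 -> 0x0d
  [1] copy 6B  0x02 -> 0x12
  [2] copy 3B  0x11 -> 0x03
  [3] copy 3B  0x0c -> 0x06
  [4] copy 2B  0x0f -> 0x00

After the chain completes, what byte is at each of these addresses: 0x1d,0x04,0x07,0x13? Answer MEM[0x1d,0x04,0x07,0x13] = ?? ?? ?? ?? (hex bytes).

D0: mem[0x0d..0x0e] <- [46 88]
D1: mem[0x12..0x17] <- [66 c8 c9 c7 c3 23]
D2: mem[0x03..0x05] <- [60 66 c8]
D3: mem[0x06..0x08] <- [c3 46 88]
D4: mem[0x00..0x01] <- [ad e3]
query mem[0x1d]=0x5c, mem[0x04]=0x66, mem[0x07]=0x46, mem[0x13]=0xc8

MEM[0x1d,0x04,0x07,0x13] = 5c 66 46 c8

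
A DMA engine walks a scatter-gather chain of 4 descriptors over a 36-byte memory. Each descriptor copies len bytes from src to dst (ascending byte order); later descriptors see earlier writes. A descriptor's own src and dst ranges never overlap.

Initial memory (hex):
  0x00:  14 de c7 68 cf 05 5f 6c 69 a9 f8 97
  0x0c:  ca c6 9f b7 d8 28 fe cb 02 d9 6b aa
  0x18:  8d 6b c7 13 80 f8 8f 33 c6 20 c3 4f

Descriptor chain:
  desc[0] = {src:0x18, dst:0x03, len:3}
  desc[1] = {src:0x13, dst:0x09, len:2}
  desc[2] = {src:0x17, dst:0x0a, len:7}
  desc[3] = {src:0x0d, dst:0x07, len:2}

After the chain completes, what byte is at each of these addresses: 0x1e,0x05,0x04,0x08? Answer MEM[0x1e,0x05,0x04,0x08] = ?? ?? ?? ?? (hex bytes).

MEM[0x1e,0x05,0x04,0x08] = 8f c7 6b 13

[0] 0x18->0x03 len=3 : 8d 6b c7
[1] 0x13->0x09 len=2 : cb 02
[2] 0x17->0x0a len=7 : aa 8d 6b c7 13 80 f8
[3] 0x0d->0x07 len=2 : c7 13
query mem[0x1e]=0x8f, mem[0x05]=0xc7, mem[0x04]=0x6b, mem[0x08]=0x13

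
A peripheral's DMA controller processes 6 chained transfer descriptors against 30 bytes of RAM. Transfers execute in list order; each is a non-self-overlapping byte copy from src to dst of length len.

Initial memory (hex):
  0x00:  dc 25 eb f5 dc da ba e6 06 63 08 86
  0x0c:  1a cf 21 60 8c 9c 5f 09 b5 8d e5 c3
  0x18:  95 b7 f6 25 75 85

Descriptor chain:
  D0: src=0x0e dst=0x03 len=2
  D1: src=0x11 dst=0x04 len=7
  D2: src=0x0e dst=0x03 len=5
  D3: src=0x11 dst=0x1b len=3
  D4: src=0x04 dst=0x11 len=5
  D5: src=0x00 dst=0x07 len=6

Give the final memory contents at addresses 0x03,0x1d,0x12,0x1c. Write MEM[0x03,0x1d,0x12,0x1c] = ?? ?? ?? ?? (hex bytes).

MEM[0x03,0x1d,0x12,0x1c] = 21 09 8c 5f

[0] 0x0e->0x03 len=2 : 21 60
[1] 0x11->0x04 len=7 : 9c 5f 09 b5 8d e5 c3
[2] 0x0e->0x03 len=5 : 21 60 8c 9c 5f
[3] 0x11->0x1b len=3 : 9c 5f 09
[4] 0x04->0x11 len=5 : 60 8c 9c 5f 8d
[5] 0x00->0x07 len=6 : dc 25 eb 21 60 8c
query mem[0x03]=0x21, mem[0x1d]=0x09, mem[0x12]=0x8c, mem[0x1c]=0x5f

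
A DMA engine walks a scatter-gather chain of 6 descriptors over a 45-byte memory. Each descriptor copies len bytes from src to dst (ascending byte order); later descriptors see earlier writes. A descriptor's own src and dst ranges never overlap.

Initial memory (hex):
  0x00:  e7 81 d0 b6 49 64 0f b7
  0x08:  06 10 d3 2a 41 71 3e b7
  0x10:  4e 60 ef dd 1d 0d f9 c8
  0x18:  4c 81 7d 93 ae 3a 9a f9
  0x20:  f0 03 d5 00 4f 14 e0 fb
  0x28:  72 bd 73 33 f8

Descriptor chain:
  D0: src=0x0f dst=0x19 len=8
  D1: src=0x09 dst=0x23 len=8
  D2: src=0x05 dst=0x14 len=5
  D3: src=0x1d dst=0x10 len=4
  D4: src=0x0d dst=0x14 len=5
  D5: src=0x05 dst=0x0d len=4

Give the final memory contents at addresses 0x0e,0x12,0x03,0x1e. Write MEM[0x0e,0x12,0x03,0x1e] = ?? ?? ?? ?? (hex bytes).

MEM[0x0e,0x12,0x03,0x1e] = 0f 0d b6 1d

  after D0: wrote 8B at 0x19 = b74e60efdd1d0df9
  after D1: wrote 8B at 0x23 = 10d32a41713eb74e
  after D2: wrote 5B at 0x14 = 640fb70610
  after D3: wrote 4B at 0x10 = dd1d0df9
  after D4: wrote 5B at 0x14 = 713eb7dd1d
  after D5: wrote 4B at 0x0d = 640fb706
query mem[0x0e]=0x0f, mem[0x12]=0x0d, mem[0x03]=0xb6, mem[0x1e]=0x1d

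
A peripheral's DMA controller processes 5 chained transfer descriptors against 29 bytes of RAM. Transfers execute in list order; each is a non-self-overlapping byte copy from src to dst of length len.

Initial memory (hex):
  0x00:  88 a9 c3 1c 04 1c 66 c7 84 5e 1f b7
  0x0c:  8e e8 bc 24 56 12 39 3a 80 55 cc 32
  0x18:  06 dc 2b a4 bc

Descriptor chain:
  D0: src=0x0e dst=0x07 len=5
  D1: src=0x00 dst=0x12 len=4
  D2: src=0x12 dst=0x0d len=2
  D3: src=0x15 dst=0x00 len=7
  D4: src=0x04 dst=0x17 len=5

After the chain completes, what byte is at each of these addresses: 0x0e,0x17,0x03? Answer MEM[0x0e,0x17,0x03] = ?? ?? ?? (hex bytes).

#0 dst[0x07+5] := {0xbc,0x24,0x56,0x12,0x39}
#1 dst[0x12+4] := {0x88,0xa9,0xc3,0x1c}
#2 dst[0x0d+2] := {0x88,0xa9}
#3 dst[0x00+7] := {0x1c,0xcc,0x32,0x06,0xdc,0x2b,0xa4}
#4 dst[0x17+5] := {0xdc,0x2b,0xa4,0xbc,0x24}
query mem[0x0e]=0xa9, mem[0x17]=0xdc, mem[0x03]=0x06

MEM[0x0e,0x17,0x03] = a9 dc 06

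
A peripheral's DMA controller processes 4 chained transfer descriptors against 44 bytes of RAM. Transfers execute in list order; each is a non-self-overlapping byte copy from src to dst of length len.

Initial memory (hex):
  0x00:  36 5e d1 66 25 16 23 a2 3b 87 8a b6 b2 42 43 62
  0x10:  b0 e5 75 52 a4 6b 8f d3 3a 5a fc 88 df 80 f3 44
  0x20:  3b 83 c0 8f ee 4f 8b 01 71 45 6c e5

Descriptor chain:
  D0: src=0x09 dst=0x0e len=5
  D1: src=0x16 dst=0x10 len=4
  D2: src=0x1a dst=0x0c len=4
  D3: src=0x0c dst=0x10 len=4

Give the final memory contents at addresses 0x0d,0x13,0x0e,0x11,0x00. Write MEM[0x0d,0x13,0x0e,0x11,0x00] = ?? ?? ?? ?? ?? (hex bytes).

D0: mem[0x0e..0x12] <- [87 8a b6 b2 42]
D1: mem[0x10..0x13] <- [8f d3 3a 5a]
D2: mem[0x0c..0x0f] <- [fc 88 df 80]
D3: mem[0x10..0x13] <- [fc 88 df 80]
query mem[0x0d]=0x88, mem[0x13]=0x80, mem[0x0e]=0xdf, mem[0x11]=0x88, mem[0x00]=0x36

MEM[0x0d,0x13,0x0e,0x11,0x00] = 88 80 df 88 36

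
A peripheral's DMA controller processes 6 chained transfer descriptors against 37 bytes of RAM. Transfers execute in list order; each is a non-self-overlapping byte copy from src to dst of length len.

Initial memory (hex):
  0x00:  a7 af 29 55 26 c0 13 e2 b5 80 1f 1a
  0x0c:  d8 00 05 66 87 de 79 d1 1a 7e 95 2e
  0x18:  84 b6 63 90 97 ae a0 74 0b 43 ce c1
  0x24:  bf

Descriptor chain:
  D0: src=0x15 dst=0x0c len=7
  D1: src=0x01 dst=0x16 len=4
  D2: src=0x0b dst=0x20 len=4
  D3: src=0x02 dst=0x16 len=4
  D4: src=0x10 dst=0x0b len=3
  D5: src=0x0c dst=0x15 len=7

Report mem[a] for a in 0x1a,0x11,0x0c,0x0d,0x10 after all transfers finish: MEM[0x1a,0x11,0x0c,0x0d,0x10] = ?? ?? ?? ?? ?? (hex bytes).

[0] 0x15->0x0c len=7 : 7e 95 2e 84 b6 63 90
[1] 0x01->0x16 len=4 : af 29 55 26
[2] 0x0b->0x20 len=4 : 1a 7e 95 2e
[3] 0x02->0x16 len=4 : 29 55 26 c0
[4] 0x10->0x0b len=3 : b6 63 90
[5] 0x0c->0x15 len=7 : 63 90 2e 84 b6 63 90
query mem[0x1a]=0x63, mem[0x11]=0x63, mem[0x0c]=0x63, mem[0x0d]=0x90, mem[0x10]=0xb6

MEM[0x1a,0x11,0x0c,0x0d,0x10] = 63 63 63 90 b6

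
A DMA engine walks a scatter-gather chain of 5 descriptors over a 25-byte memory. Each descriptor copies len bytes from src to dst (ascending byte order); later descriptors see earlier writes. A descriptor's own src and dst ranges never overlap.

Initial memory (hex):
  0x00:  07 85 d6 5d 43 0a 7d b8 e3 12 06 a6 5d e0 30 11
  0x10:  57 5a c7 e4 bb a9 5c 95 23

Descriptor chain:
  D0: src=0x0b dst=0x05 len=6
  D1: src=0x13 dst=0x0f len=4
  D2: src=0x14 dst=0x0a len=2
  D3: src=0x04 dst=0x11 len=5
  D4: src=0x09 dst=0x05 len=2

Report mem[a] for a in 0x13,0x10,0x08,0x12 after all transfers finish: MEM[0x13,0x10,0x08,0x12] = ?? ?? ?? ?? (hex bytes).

MEM[0x13,0x10,0x08,0x12] = 5d bb 30 a6

[0] 0x0b->0x05 len=6 : a6 5d e0 30 11 57
[1] 0x13->0x0f len=4 : e4 bb a9 5c
[2] 0x14->0x0a len=2 : bb a9
[3] 0x04->0x11 len=5 : 43 a6 5d e0 30
[4] 0x09->0x05 len=2 : 11 bb
query mem[0x13]=0x5d, mem[0x10]=0xbb, mem[0x08]=0x30, mem[0x12]=0xa6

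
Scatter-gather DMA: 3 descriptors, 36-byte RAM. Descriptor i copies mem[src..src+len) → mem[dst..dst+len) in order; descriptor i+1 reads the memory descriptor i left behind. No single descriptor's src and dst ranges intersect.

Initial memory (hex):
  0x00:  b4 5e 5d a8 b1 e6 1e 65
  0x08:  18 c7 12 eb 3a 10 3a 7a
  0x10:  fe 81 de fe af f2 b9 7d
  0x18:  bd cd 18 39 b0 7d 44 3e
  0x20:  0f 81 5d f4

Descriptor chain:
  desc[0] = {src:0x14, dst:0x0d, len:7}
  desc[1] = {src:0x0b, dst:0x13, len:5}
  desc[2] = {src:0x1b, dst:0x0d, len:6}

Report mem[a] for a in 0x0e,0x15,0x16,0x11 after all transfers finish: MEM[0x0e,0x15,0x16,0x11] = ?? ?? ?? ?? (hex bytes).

#0 dst[0x0d+7] := {0xaf,0xf2,0xb9,0x7d,0xbd,0xcd,0x18}
#1 dst[0x13+5] := {0xeb,0x3a,0xaf,0xf2,0xb9}
#2 dst[0x0d+6] := {0x39,0xb0,0x7d,0x44,0x3e,0x0f}
query mem[0x0e]=0xb0, mem[0x15]=0xaf, mem[0x16]=0xf2, mem[0x11]=0x3e

MEM[0x0e,0x15,0x16,0x11] = b0 af f2 3e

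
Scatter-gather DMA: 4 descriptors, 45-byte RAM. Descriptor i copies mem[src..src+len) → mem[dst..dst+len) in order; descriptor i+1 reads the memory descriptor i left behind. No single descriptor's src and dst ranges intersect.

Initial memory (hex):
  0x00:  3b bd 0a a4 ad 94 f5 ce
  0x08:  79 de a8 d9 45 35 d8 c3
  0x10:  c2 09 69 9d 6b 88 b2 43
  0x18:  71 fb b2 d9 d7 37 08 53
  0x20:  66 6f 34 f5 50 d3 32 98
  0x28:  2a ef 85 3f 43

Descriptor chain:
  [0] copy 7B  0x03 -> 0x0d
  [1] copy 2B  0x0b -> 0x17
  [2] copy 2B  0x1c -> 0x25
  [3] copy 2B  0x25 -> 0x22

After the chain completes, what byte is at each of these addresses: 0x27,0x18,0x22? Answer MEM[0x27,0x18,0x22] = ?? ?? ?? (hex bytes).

#0 dst[0x0d+7] := {0xa4,0xad,0x94,0xf5,0xce,0x79,0xde}
#1 dst[0x17+2] := {0xd9,0x45}
#2 dst[0x25+2] := {0xd7,0x37}
#3 dst[0x22+2] := {0xd7,0x37}
query mem[0x27]=0x98, mem[0x18]=0x45, mem[0x22]=0xd7

MEM[0x27,0x18,0x22] = 98 45 d7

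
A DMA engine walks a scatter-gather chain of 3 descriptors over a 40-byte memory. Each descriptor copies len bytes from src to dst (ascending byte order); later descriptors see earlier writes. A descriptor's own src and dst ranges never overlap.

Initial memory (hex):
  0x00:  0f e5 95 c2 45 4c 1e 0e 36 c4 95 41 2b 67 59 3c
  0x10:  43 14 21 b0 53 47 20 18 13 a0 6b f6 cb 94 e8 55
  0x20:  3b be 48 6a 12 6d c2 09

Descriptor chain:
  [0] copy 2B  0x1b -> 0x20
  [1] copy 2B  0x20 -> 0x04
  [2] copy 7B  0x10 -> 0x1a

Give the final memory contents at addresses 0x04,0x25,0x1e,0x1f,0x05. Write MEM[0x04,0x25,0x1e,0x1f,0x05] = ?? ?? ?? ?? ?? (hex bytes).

MEM[0x04,0x25,0x1e,0x1f,0x05] = f6 6d 53 47 cb

  after D0: wrote 2B at 0x20 = f6cb
  after D1: wrote 2B at 0x04 = f6cb
  after D2: wrote 7B at 0x1a = 431421b0534720
query mem[0x04]=0xf6, mem[0x25]=0x6d, mem[0x1e]=0x53, mem[0x1f]=0x47, mem[0x05]=0xcb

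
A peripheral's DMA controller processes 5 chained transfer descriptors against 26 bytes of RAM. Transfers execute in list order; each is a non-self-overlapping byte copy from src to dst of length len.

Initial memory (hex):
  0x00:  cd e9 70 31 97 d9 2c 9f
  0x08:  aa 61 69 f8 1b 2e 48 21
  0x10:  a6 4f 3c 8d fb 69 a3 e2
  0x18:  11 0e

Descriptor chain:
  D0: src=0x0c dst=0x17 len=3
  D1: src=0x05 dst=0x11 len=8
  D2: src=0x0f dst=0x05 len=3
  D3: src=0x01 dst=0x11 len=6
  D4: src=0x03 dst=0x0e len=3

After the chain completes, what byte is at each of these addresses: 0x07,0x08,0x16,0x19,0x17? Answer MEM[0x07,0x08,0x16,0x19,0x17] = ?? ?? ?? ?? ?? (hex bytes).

MEM[0x07,0x08,0x16,0x19,0x17] = d9 aa a6 48 f8

#0 dst[0x17+3] := {0x1b,0x2e,0x48}
#1 dst[0x11+8] := {0xd9,0x2c,0x9f,0xaa,0x61,0x69,0xf8,0x1b}
#2 dst[0x05+3] := {0x21,0xa6,0xd9}
#3 dst[0x11+6] := {0xe9,0x70,0x31,0x97,0x21,0xa6}
#4 dst[0x0e+3] := {0x31,0x97,0x21}
query mem[0x07]=0xd9, mem[0x08]=0xaa, mem[0x16]=0xa6, mem[0x19]=0x48, mem[0x17]=0xf8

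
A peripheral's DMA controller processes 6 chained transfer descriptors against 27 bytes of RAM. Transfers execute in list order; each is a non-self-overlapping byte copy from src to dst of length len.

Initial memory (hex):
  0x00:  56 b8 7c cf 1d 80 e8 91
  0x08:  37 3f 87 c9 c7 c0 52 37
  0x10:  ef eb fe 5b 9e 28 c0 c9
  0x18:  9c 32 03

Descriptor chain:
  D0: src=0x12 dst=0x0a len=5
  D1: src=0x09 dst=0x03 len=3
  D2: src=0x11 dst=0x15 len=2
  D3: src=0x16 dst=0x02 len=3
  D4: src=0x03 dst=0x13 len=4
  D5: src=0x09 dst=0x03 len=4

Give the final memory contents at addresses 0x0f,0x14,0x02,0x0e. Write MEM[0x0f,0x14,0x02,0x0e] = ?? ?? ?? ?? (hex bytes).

MEM[0x0f,0x14,0x02,0x0e] = 37 9c fe c0

D0: mem[0x0a..0x0e] <- [fe 5b 9e 28 c0]
D1: mem[0x03..0x05] <- [3f fe 5b]
D2: mem[0x15..0x16] <- [eb fe]
D3: mem[0x02..0x04] <- [fe c9 9c]
D4: mem[0x13..0x16] <- [c9 9c 5b e8]
D5: mem[0x03..0x06] <- [3f fe 5b 9e]
query mem[0x0f]=0x37, mem[0x14]=0x9c, mem[0x02]=0xfe, mem[0x0e]=0xc0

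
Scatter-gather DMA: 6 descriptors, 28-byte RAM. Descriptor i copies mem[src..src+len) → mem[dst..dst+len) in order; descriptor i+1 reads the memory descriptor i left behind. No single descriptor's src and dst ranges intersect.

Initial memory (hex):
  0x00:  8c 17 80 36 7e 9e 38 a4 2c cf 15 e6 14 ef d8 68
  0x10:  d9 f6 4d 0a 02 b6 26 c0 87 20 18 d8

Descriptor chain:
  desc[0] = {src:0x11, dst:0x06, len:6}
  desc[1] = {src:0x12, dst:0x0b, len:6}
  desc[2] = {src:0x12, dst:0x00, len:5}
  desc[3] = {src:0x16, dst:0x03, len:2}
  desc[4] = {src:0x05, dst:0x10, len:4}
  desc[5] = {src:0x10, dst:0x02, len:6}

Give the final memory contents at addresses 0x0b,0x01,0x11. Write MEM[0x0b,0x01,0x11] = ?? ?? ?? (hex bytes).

#0 dst[0x06+6] := {0xf6,0x4d,0x0a,0x02,0xb6,0x26}
#1 dst[0x0b+6] := {0x4d,0x0a,0x02,0xb6,0x26,0xc0}
#2 dst[0x00+5] := {0x4d,0x0a,0x02,0xb6,0x26}
#3 dst[0x03+2] := {0x26,0xc0}
#4 dst[0x10+4] := {0x9e,0xf6,0x4d,0x0a}
#5 dst[0x02+6] := {0x9e,0xf6,0x4d,0x0a,0x02,0xb6}
query mem[0x0b]=0x4d, mem[0x01]=0x0a, mem[0x11]=0xf6

MEM[0x0b,0x01,0x11] = 4d 0a f6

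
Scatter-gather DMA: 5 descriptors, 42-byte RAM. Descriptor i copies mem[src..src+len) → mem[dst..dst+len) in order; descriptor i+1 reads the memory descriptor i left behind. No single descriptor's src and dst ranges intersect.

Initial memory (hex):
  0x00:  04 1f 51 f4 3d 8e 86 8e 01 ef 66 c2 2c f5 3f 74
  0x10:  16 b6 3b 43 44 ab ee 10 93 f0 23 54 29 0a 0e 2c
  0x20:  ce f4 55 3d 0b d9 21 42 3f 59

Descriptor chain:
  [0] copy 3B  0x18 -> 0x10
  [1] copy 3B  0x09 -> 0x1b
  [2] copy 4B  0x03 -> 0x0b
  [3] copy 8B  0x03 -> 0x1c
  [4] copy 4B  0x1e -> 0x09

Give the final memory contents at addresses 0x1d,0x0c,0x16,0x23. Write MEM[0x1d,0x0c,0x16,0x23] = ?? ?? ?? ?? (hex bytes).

#0 dst[0x10+3] := {0x93,0xf0,0x23}
#1 dst[0x1b+3] := {0xef,0x66,0xc2}
#2 dst[0x0b+4] := {0xf4,0x3d,0x8e,0x86}
#3 dst[0x1c+8] := {0xf4,0x3d,0x8e,0x86,0x8e,0x01,0xef,0x66}
#4 dst[0x09+4] := {0x8e,0x86,0x8e,0x01}
query mem[0x1d]=0x3d, mem[0x0c]=0x01, mem[0x16]=0xee, mem[0x23]=0x66

MEM[0x1d,0x0c,0x16,0x23] = 3d 01 ee 66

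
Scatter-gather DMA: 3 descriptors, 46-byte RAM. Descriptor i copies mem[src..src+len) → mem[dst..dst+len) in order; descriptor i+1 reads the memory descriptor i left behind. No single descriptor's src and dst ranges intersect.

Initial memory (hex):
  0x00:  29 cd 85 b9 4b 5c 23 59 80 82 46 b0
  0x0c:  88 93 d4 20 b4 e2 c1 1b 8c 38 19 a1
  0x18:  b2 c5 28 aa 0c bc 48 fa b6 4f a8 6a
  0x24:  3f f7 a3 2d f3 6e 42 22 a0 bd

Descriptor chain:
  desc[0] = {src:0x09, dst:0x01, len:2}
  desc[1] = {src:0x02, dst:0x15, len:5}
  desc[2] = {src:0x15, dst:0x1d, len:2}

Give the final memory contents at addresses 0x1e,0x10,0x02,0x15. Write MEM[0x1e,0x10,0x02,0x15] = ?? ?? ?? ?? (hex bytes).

D0: mem[0x01..0x02] <- [82 46]
D1: mem[0x15..0x19] <- [46 b9 4b 5c 23]
D2: mem[0x1d..0x1e] <- [46 b9]
query mem[0x1e]=0xb9, mem[0x10]=0xb4, mem[0x02]=0x46, mem[0x15]=0x46

MEM[0x1e,0x10,0x02,0x15] = b9 b4 46 46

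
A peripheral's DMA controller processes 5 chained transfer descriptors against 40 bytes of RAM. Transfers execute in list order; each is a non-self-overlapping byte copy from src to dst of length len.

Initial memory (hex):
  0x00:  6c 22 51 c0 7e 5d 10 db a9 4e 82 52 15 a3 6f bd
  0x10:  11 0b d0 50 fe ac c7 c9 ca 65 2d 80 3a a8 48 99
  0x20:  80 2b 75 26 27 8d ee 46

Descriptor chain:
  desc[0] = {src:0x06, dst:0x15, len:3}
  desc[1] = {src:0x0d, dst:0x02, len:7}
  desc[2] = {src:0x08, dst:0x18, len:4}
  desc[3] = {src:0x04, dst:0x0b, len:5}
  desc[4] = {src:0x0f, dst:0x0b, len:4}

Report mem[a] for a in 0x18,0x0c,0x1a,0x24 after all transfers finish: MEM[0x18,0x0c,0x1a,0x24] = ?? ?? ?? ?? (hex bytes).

MEM[0x18,0x0c,0x1a,0x24] = 50 11 82 27

D0: mem[0x15..0x17] <- [10 db a9]
D1: mem[0x02..0x08] <- [a3 6f bd 11 0b d0 50]
D2: mem[0x18..0x1b] <- [50 4e 82 52]
D3: mem[0x0b..0x0f] <- [bd 11 0b d0 50]
D4: mem[0x0b..0x0e] <- [50 11 0b d0]
query mem[0x18]=0x50, mem[0x0c]=0x11, mem[0x1a]=0x82, mem[0x24]=0x27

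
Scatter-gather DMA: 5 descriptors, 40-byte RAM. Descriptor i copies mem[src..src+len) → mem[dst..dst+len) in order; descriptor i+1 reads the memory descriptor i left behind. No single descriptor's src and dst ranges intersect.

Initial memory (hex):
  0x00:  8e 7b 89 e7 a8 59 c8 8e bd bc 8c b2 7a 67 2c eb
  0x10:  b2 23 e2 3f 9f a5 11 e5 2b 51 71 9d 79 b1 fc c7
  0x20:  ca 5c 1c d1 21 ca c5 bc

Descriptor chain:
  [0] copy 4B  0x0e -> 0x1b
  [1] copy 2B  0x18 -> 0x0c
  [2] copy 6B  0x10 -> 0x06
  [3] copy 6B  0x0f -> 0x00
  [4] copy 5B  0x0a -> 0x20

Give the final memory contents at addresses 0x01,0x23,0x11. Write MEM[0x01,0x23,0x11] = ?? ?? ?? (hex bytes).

  after D0: wrote 4B at 0x1b = 2cebb223
  after D1: wrote 2B at 0x0c = 2b51
  after D2: wrote 6B at 0x06 = b223e23f9fa5
  after D3: wrote 6B at 0x00 = ebb223e23f9f
  after D4: wrote 5B at 0x20 = 9fa52b512c
query mem[0x01]=0xb2, mem[0x23]=0x51, mem[0x11]=0x23

MEM[0x01,0x23,0x11] = b2 51 23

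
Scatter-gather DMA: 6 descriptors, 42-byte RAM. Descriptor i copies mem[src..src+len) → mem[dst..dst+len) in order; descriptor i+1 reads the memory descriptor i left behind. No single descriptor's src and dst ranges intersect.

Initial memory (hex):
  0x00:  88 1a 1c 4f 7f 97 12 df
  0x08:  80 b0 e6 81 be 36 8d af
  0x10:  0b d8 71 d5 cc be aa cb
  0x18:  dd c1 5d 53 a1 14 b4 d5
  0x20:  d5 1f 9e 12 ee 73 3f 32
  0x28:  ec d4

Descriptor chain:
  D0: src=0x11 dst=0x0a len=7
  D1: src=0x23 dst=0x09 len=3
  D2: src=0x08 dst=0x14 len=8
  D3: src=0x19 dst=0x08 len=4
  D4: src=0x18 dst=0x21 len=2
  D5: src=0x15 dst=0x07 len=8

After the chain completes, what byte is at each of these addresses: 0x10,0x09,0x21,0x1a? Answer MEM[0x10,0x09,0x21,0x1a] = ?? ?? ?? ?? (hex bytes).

MEM[0x10,0x09,0x21,0x1a] = cb 73 d5 be

D0: mem[0x0a..0x10] <- [d8 71 d5 cc be aa cb]
D1: mem[0x09..0x0b] <- [12 ee 73]
D2: mem[0x14..0x1b] <- [80 12 ee 73 d5 cc be aa]
D3: mem[0x08..0x0b] <- [cc be aa a1]
D4: mem[0x21..0x22] <- [d5 cc]
D5: mem[0x07..0x0e] <- [12 ee 73 d5 cc be aa a1]
query mem[0x10]=0xcb, mem[0x09]=0x73, mem[0x21]=0xd5, mem[0x1a]=0xbe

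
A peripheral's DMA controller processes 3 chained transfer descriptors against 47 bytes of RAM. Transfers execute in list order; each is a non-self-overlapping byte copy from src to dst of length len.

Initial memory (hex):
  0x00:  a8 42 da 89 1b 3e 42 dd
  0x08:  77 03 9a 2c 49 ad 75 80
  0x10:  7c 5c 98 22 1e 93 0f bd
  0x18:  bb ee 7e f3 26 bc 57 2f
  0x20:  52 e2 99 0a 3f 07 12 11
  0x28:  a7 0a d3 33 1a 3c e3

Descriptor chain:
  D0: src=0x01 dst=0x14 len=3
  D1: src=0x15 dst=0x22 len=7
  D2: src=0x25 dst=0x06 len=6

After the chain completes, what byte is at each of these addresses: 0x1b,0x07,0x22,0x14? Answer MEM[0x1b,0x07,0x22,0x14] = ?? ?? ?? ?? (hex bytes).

MEM[0x1b,0x07,0x22,0x14] = f3 ee da 42

  after D0: wrote 3B at 0x14 = 42da89
  after D1: wrote 7B at 0x22 = da89bdbbee7ef3
  after D2: wrote 6B at 0x06 = bbee7ef30ad3
query mem[0x1b]=0xf3, mem[0x07]=0xee, mem[0x22]=0xda, mem[0x14]=0x42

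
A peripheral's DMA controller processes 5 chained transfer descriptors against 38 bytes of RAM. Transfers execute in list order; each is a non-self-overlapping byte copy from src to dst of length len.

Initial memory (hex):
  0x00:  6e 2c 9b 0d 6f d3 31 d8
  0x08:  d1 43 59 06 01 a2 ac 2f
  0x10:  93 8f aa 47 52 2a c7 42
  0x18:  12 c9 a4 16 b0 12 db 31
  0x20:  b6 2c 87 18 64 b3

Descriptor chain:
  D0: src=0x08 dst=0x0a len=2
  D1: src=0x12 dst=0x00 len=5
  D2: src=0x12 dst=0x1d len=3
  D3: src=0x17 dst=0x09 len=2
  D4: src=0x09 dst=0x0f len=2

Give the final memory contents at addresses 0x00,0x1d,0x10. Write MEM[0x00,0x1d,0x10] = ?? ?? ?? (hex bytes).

MEM[0x00,0x1d,0x10] = aa aa 12

[0] 0x08->0x0a len=2 : d1 43
[1] 0x12->0x00 len=5 : aa 47 52 2a c7
[2] 0x12->0x1d len=3 : aa 47 52
[3] 0x17->0x09 len=2 : 42 12
[4] 0x09->0x0f len=2 : 42 12
query mem[0x00]=0xaa, mem[0x1d]=0xaa, mem[0x10]=0x12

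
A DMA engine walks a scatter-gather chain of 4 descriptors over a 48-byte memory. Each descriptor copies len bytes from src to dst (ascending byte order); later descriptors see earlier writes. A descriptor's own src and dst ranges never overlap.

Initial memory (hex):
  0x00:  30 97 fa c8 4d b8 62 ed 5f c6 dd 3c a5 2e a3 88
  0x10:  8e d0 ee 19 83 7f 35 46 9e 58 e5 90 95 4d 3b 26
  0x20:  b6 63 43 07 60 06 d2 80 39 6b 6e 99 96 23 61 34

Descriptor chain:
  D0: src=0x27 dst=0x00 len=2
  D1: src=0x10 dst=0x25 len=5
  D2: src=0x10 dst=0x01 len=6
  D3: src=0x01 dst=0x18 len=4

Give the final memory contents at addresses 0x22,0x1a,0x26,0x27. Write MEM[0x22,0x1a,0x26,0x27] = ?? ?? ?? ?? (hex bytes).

[0] 0x27->0x00 len=2 : 80 39
[1] 0x10->0x25 len=5 : 8e d0 ee 19 83
[2] 0x10->0x01 len=6 : 8e d0 ee 19 83 7f
[3] 0x01->0x18 len=4 : 8e d0 ee 19
query mem[0x22]=0x43, mem[0x1a]=0xee, mem[0x26]=0xd0, mem[0x27]=0xee

MEM[0x22,0x1a,0x26,0x27] = 43 ee d0 ee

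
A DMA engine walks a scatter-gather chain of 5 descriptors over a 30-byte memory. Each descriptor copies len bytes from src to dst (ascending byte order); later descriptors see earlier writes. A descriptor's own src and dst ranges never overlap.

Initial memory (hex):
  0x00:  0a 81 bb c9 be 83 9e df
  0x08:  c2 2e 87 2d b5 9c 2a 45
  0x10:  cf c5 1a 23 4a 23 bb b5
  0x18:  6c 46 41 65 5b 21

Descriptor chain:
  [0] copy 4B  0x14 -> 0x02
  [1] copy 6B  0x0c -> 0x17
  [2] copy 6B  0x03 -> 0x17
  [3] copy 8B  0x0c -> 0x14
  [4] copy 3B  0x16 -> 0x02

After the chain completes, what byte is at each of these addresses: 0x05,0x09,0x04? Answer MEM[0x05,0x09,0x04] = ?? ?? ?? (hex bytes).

MEM[0x05,0x09,0x04] = b5 2e cf

[0] 0x14->0x02 len=4 : 4a 23 bb b5
[1] 0x0c->0x17 len=6 : b5 9c 2a 45 cf c5
[2] 0x03->0x17 len=6 : 23 bb b5 9e df c2
[3] 0x0c->0x14 len=8 : b5 9c 2a 45 cf c5 1a 23
[4] 0x16->0x02 len=3 : 2a 45 cf
query mem[0x05]=0xb5, mem[0x09]=0x2e, mem[0x04]=0xcf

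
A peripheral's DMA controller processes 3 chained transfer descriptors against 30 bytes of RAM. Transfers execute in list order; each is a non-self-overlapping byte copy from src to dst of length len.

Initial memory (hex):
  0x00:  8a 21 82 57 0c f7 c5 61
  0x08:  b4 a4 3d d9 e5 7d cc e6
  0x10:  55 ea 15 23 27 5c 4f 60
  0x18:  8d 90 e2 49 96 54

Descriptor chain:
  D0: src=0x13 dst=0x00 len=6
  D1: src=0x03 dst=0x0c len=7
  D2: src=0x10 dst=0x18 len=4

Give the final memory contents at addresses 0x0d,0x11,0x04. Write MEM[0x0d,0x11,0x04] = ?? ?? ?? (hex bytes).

MEM[0x0d,0x11,0x04] = 60 b4 60

  after D0: wrote 6B at 0x00 = 23275c4f608d
  after D1: wrote 7B at 0x0c = 4f608dc561b4a4
  after D2: wrote 4B at 0x18 = 61b4a423
query mem[0x0d]=0x60, mem[0x11]=0xb4, mem[0x04]=0x60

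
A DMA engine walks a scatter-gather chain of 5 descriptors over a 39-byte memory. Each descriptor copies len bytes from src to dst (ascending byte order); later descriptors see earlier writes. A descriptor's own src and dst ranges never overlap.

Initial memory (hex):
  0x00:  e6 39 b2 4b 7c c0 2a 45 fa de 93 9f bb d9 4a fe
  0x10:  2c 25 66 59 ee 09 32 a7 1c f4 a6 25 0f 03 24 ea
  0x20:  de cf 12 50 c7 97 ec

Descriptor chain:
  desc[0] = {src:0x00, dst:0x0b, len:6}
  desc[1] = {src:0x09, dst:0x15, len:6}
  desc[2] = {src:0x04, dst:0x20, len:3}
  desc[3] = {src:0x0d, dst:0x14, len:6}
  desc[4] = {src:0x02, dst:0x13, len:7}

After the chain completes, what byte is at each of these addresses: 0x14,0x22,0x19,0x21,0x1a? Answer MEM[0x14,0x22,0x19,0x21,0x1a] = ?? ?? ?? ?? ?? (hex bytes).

#0 dst[0x0b+6] := {0xe6,0x39,0xb2,0x4b,0x7c,0xc0}
#1 dst[0x15+6] := {0xde,0x93,0xe6,0x39,0xb2,0x4b}
#2 dst[0x20+3] := {0x7c,0xc0,0x2a}
#3 dst[0x14+6] := {0xb2,0x4b,0x7c,0xc0,0x25,0x66}
#4 dst[0x13+7] := {0xb2,0x4b,0x7c,0xc0,0x2a,0x45,0xfa}
query mem[0x14]=0x4b, mem[0x22]=0x2a, mem[0x19]=0xfa, mem[0x21]=0xc0, mem[0x1a]=0x4b

MEM[0x14,0x22,0x19,0x21,0x1a] = 4b 2a fa c0 4b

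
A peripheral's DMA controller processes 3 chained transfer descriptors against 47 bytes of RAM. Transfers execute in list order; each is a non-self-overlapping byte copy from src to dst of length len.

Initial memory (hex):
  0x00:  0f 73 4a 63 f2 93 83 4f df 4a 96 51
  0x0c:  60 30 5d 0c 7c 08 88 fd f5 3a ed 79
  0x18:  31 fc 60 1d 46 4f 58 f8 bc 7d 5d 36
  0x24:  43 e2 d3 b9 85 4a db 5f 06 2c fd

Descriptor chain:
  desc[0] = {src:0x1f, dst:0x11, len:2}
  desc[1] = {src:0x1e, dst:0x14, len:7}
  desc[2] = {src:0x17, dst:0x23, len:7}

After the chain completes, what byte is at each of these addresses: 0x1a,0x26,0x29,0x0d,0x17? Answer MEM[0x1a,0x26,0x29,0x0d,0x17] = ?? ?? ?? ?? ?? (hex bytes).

  after D0: wrote 2B at 0x11 = f8bc
  after D1: wrote 7B at 0x14 = 58f8bc7d5d3643
  after D2: wrote 7B at 0x23 = 7d5d36431d464f
query mem[0x1a]=0x43, mem[0x26]=0x43, mem[0x29]=0x4f, mem[0x0d]=0x30, mem[0x17]=0x7d

MEM[0x1a,0x26,0x29,0x0d,0x17] = 43 43 4f 30 7d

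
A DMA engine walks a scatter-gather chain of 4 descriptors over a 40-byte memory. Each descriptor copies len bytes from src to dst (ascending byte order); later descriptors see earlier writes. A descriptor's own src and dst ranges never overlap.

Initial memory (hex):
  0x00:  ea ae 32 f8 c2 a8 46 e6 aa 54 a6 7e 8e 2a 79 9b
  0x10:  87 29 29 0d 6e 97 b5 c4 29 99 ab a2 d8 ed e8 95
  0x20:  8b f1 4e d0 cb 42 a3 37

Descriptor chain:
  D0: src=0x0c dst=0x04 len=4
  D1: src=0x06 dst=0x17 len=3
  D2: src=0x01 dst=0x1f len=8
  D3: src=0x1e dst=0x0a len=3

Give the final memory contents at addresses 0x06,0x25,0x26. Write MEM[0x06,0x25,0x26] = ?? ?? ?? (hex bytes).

MEM[0x06,0x25,0x26] = 79 9b aa

#0 dst[0x04+4] := {0x8e,0x2a,0x79,0x9b}
#1 dst[0x17+3] := {0x79,0x9b,0xaa}
#2 dst[0x1f+8] := {0xae,0x32,0xf8,0x8e,0x2a,0x79,0x9b,0xaa}
#3 dst[0x0a+3] := {0xe8,0xae,0x32}
query mem[0x06]=0x79, mem[0x25]=0x9b, mem[0x26]=0xaa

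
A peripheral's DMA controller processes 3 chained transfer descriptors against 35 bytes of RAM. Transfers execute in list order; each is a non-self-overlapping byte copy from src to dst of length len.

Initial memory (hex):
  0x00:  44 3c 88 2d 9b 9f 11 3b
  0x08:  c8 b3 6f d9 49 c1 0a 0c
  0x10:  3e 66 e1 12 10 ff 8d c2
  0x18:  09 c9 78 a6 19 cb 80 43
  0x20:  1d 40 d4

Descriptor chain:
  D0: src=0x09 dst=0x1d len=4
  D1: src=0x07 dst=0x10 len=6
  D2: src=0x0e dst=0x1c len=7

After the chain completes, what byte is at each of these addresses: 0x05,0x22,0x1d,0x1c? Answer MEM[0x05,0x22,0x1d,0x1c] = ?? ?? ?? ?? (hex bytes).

[0] 0x09->0x1d len=4 : b3 6f d9 49
[1] 0x07->0x10 len=6 : 3b c8 b3 6f d9 49
[2] 0x0e->0x1c len=7 : 0a 0c 3b c8 b3 6f d9
query mem[0x05]=0x9f, mem[0x22]=0xd9, mem[0x1d]=0x0c, mem[0x1c]=0x0a

MEM[0x05,0x22,0x1d,0x1c] = 9f d9 0c 0a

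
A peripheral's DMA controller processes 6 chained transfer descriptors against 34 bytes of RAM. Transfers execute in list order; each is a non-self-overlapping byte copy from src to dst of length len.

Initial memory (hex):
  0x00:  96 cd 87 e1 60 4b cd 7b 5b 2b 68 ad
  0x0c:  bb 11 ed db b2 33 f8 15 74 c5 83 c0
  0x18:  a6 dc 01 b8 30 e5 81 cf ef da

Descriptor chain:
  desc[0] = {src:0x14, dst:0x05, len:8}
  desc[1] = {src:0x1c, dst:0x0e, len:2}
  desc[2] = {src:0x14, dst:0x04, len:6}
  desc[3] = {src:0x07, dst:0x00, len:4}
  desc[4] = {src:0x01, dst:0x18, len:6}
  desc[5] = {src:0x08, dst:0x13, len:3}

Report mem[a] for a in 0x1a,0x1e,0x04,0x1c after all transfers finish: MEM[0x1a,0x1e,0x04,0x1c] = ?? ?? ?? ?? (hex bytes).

MEM[0x1a,0x1e,0x04,0x1c] = dc 81 74 c5

[0] 0x14->0x05 len=8 : 74 c5 83 c0 a6 dc 01 b8
[1] 0x1c->0x0e len=2 : 30 e5
[2] 0x14->0x04 len=6 : 74 c5 83 c0 a6 dc
[3] 0x07->0x00 len=4 : c0 a6 dc dc
[4] 0x01->0x18 len=6 : a6 dc dc 74 c5 83
[5] 0x08->0x13 len=3 : a6 dc dc
query mem[0x1a]=0xdc, mem[0x1e]=0x81, mem[0x04]=0x74, mem[0x1c]=0xc5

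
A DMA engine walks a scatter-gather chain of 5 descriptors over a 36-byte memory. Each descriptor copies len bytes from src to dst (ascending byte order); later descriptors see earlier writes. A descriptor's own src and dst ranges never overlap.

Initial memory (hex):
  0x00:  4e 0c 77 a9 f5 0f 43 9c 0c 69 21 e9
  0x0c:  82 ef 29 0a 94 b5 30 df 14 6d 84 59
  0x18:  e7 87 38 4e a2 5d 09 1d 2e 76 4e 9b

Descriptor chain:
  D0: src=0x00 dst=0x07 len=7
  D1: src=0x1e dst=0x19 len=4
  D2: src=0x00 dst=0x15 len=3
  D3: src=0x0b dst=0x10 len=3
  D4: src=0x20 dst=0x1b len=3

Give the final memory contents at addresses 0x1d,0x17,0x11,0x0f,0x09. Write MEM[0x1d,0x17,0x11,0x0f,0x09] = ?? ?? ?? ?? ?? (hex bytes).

MEM[0x1d,0x17,0x11,0x0f,0x09] = 4e 77 0f 0a 77

[0] 0x00->0x07 len=7 : 4e 0c 77 a9 f5 0f 43
[1] 0x1e->0x19 len=4 : 09 1d 2e 76
[2] 0x00->0x15 len=3 : 4e 0c 77
[3] 0x0b->0x10 len=3 : f5 0f 43
[4] 0x20->0x1b len=3 : 2e 76 4e
query mem[0x1d]=0x4e, mem[0x17]=0x77, mem[0x11]=0x0f, mem[0x0f]=0x0a, mem[0x09]=0x77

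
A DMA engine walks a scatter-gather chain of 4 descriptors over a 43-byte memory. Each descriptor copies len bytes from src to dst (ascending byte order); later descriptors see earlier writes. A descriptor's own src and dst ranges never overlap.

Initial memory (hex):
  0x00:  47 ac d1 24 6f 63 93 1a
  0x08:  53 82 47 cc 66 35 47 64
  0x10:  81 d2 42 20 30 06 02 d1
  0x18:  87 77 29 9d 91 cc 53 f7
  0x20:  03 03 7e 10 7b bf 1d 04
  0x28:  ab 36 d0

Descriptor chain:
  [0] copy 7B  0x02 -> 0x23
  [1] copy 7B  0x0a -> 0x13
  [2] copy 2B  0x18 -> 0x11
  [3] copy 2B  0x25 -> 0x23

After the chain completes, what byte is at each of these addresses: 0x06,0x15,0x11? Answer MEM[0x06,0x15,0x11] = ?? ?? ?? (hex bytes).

[0] 0x02->0x23 len=7 : d1 24 6f 63 93 1a 53
[1] 0x0a->0x13 len=7 : 47 cc 66 35 47 64 81
[2] 0x18->0x11 len=2 : 64 81
[3] 0x25->0x23 len=2 : 6f 63
query mem[0x06]=0x93, mem[0x15]=0x66, mem[0x11]=0x64

MEM[0x06,0x15,0x11] = 93 66 64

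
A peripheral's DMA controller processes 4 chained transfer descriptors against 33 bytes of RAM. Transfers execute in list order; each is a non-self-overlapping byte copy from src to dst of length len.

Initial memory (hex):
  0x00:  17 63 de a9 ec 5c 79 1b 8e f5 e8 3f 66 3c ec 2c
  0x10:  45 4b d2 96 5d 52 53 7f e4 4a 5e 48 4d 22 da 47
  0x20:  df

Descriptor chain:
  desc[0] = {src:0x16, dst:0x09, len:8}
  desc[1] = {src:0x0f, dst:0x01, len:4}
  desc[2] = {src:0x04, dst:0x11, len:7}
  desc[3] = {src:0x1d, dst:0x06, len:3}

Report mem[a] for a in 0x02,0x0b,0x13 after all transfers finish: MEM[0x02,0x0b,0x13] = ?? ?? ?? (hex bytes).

MEM[0x02,0x0b,0x13] = 22 e4 79

[0] 0x16->0x09 len=8 : 53 7f e4 4a 5e 48 4d 22
[1] 0x0f->0x01 len=4 : 4d 22 4b d2
[2] 0x04->0x11 len=7 : d2 5c 79 1b 8e 53 7f
[3] 0x1d->0x06 len=3 : 22 da 47
query mem[0x02]=0x22, mem[0x0b]=0xe4, mem[0x13]=0x79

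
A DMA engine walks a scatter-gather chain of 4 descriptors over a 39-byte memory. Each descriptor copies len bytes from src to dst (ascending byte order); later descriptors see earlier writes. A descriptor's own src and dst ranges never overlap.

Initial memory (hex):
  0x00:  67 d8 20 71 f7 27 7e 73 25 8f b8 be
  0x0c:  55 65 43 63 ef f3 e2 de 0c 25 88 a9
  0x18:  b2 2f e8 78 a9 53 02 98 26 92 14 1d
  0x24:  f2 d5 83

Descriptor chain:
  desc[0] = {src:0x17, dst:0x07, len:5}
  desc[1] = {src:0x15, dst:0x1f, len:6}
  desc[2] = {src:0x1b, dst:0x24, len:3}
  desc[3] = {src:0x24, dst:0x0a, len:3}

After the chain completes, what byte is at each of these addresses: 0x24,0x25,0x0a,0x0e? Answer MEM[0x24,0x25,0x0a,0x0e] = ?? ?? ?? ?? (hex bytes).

MEM[0x24,0x25,0x0a,0x0e] = 78 a9 78 43

#0 dst[0x07+5] := {0xa9,0xb2,0x2f,0xe8,0x78}
#1 dst[0x1f+6] := {0x25,0x88,0xa9,0xb2,0x2f,0xe8}
#2 dst[0x24+3] := {0x78,0xa9,0x53}
#3 dst[0x0a+3] := {0x78,0xa9,0x53}
query mem[0x24]=0x78, mem[0x25]=0xa9, mem[0x0a]=0x78, mem[0x0e]=0x43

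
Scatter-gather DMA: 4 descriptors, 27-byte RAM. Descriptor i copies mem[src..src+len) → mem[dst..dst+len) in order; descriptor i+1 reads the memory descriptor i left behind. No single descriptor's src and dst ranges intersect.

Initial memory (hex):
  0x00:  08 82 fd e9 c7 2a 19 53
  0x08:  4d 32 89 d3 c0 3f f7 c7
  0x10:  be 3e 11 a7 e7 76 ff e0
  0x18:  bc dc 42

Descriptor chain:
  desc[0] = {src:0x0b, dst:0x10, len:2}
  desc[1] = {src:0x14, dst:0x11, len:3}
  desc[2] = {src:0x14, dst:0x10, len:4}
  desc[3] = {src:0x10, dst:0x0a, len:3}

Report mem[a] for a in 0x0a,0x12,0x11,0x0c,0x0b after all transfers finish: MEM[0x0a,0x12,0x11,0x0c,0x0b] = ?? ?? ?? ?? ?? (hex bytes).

MEM[0x0a,0x12,0x11,0x0c,0x0b] = e7 ff 76 ff 76

[0] 0x0b->0x10 len=2 : d3 c0
[1] 0x14->0x11 len=3 : e7 76 ff
[2] 0x14->0x10 len=4 : e7 76 ff e0
[3] 0x10->0x0a len=3 : e7 76 ff
query mem[0x0a]=0xe7, mem[0x12]=0xff, mem[0x11]=0x76, mem[0x0c]=0xff, mem[0x0b]=0x76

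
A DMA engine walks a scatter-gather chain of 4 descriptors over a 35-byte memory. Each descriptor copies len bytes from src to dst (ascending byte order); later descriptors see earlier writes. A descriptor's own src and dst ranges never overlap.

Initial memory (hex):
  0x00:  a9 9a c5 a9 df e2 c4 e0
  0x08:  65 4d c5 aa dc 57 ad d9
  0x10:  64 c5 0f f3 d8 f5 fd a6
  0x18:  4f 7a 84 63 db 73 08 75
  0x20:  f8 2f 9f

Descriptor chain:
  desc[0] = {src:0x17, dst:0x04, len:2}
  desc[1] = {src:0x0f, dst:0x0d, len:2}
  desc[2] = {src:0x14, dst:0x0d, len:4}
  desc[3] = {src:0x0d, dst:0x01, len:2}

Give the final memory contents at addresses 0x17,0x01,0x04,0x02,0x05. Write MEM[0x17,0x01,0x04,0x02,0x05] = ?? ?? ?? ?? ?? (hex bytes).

  after D0: wrote 2B at 0x04 = a64f
  after D1: wrote 2B at 0x0d = d964
  after D2: wrote 4B at 0x0d = d8f5fda6
  after D3: wrote 2B at 0x01 = d8f5
query mem[0x17]=0xa6, mem[0x01]=0xd8, mem[0x04]=0xa6, mem[0x02]=0xf5, mem[0x05]=0x4f

MEM[0x17,0x01,0x04,0x02,0x05] = a6 d8 a6 f5 4f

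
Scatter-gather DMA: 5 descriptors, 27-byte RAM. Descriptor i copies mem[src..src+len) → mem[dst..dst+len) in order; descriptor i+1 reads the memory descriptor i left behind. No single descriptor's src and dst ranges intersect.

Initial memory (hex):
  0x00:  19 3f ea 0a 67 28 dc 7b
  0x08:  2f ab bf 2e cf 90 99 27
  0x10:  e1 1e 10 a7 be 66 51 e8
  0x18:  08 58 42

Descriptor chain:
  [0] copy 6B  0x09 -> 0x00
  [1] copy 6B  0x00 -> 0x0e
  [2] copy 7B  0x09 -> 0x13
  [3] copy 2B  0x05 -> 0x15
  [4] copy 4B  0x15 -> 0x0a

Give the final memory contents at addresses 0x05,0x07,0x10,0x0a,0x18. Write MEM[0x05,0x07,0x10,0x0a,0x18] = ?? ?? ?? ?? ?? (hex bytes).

MEM[0x05,0x07,0x10,0x0a,0x18] = 99 7b 2e 99 ab

#0 dst[0x00+6] := {0xab,0xbf,0x2e,0xcf,0x90,0x99}
#1 dst[0x0e+6] := {0xab,0xbf,0x2e,0xcf,0x90,0x99}
#2 dst[0x13+7] := {0xab,0xbf,0x2e,0xcf,0x90,0xab,0xbf}
#3 dst[0x15+2] := {0x99,0xdc}
#4 dst[0x0a+4] := {0x99,0xdc,0x90,0xab}
query mem[0x05]=0x99, mem[0x07]=0x7b, mem[0x10]=0x2e, mem[0x0a]=0x99, mem[0x18]=0xab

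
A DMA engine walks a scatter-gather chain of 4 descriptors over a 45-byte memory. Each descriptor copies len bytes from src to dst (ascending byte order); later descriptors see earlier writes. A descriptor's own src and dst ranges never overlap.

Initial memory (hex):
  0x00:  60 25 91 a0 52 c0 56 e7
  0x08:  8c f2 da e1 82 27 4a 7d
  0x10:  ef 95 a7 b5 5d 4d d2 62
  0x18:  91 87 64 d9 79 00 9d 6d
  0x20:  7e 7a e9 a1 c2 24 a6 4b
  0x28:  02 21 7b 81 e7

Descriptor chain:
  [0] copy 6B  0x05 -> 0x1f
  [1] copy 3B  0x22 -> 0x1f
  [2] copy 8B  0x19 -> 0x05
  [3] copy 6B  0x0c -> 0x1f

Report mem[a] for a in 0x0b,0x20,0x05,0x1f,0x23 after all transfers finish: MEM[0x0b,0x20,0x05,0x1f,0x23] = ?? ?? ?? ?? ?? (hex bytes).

  after D0: wrote 6B at 0x1f = c056e78cf2da
  after D1: wrote 3B at 0x1f = 8cf2da
  after D2: wrote 8B at 0x05 = 8764d979009d8cf2
  after D3: wrote 6B at 0x1f = f2274a7def95
query mem[0x0b]=0x8c, mem[0x20]=0x27, mem[0x05]=0x87, mem[0x1f]=0xf2, mem[0x23]=0xef

MEM[0x0b,0x20,0x05,0x1f,0x23] = 8c 27 87 f2 ef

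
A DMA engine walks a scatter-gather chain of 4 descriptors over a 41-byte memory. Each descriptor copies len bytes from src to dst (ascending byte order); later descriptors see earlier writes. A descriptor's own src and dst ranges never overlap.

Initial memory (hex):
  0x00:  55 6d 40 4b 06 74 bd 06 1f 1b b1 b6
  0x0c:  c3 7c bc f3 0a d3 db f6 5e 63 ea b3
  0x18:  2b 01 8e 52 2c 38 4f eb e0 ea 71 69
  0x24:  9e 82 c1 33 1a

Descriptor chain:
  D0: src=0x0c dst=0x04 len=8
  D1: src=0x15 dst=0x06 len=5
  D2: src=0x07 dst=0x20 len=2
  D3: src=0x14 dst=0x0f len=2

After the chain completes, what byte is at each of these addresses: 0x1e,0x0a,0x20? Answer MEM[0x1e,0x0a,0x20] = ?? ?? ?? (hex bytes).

MEM[0x1e,0x0a,0x20] = 4f 01 ea

#0 dst[0x04+8] := {0xc3,0x7c,0xbc,0xf3,0x0a,0xd3,0xdb,0xf6}
#1 dst[0x06+5] := {0x63,0xea,0xb3,0x2b,0x01}
#2 dst[0x20+2] := {0xea,0xb3}
#3 dst[0x0f+2] := {0x5e,0x63}
query mem[0x1e]=0x4f, mem[0x0a]=0x01, mem[0x20]=0xea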